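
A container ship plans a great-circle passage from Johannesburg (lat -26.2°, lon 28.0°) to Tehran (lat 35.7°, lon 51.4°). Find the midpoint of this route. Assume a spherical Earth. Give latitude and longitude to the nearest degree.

Convert each endpoint to a unit vector on the sphere (x = cos φ cos λ, y = cos φ sin λ, z = sin φ).
The central angle between the endpoints is δ = arccos(p₁·p₂) ≈ 1.147 rad (65.7°).
Interpolate at f = 1/2 with slerp weights a = sin((1−f)δ)/sin δ ≈ 0.595, b = sin(fδ)/sin δ ≈ 0.595.
p = a·p₁ + b·p₂ ≈ (0.773, 0.629, 0.085); φ = arcsin(p_z) ≈ 4.85°, λ = atan2(p_y, p_x) ≈ 39.11°.

≈ lat 5°, lon 39°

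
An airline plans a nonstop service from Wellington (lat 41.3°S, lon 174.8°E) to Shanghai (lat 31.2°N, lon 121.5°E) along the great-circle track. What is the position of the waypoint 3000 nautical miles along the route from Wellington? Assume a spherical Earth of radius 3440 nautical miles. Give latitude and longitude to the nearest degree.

≈ lat 0°N, lon 143°E

Write both endpoints as unit vectors p₁, p₂ with components (cos φ cos λ, cos φ sin λ, sin φ).
The central angle between the endpoints is δ = arccos(p₁·p₂) ≈ 1.529 rad (87.6°). The total great-circle distance is δ·R ≈ 1.529 × 3440 ≈ 5259 nmi, so the target fraction is f = 3000/5259 ≈ 0.571.
Interpolate at f ≈ 0.571 with slerp weights a = sin((1−f)δ)/sin δ ≈ 0.611, b = sin(fδ)/sin δ ≈ 0.766.
p = a·p₁ + b·p₂ ≈ (-0.800, 0.601, -0.006); φ = arcsin(p_z) ≈ -0.36°, λ = atan2(p_y, p_x) ≈ 143.09°.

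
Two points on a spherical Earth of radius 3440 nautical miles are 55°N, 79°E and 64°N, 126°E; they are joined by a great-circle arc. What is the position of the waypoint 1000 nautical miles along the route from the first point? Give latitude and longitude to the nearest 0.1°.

≈ 63.0°N, 107.8°E

Convert each endpoint to a unit vector on the sphere (x = cos φ cos λ, y = cos φ sin λ, z = sin φ).
The central angle between the endpoints is δ = arccos(p₁·p₂) ≈ 0.433 rad (24.8°). The total great-circle distance is δ·R ≈ 0.433 × 3440 ≈ 1489 nmi, so the target fraction is f = 1000/1489 ≈ 0.671.
Interpolate at f ≈ 0.671 with slerp weights a = sin((1−f)δ)/sin δ ≈ 0.338, b = sin(fδ)/sin δ ≈ 0.683.
p = a·p₁ + b·p₂ ≈ (-0.139, 0.433, 0.891); φ = arcsin(p_z) ≈ 62.98°, λ = atan2(p_y, p_x) ≈ 107.82°.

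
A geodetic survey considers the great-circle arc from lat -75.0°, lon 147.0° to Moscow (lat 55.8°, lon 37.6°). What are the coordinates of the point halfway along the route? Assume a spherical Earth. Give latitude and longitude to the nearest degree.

Convert each endpoint to a unit vector on the sphere (x = cos φ cos λ, y = cos φ sin λ, z = sin φ).
The central angle between the endpoints is δ = arccos(p₁·p₂) ≈ 2.582 rad (147.9°).
Interpolate at f = 1/2 with slerp weights a = sin((1−f)δ)/sin δ ≈ 1.809, b = sin(fδ)/sin δ ≈ 1.809.
p = a·p₁ + b·p₂ ≈ (0.413, 0.875, -0.251); φ = arcsin(p_z) ≈ -14.55°, λ = atan2(p_y, p_x) ≈ 64.75°.

≈ lat -15°, lon 65°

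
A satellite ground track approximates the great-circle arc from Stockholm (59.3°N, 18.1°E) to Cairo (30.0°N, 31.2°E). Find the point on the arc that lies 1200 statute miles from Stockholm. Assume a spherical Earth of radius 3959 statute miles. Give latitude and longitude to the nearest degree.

Convert each endpoint to a unit vector on the sphere (x = cos φ cos λ, y = cos φ sin λ, z = sin φ).
The central angle between the endpoints is δ = arccos(p₁·p₂) ≈ 0.534 rad (30.6°). The total great-circle distance is δ·R ≈ 0.534 × 3959 ≈ 2116 mi, so the target fraction is f = 1200/2116 ≈ 0.567.
Interpolate at f ≈ 0.567 with slerp weights a = sin((1−f)δ)/sin δ ≈ 0.450, b = sin(fδ)/sin δ ≈ 0.586.
p = a·p₁ + b·p₂ ≈ (0.653, 0.334, 0.680); φ = arcsin(p_z) ≈ 42.85°, λ = atan2(p_y, p_x) ≈ 27.13°.

≈ 43°N, 27°E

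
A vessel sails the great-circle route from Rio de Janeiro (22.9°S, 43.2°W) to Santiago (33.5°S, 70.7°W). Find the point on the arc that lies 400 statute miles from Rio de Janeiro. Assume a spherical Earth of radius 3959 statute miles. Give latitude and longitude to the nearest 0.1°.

≈ 25.7°S, 48.8°W

The haversine formula gives a central angle δ ≈ 0.460 rad (26.3°) between the endpoints. The total great-circle distance is δ·R ≈ 0.460 × 3959 ≈ 1820 mi, so the target fraction is f = 400/1820 ≈ 0.220.
Interpolate at f ≈ 0.220 with slerp weights a = sin((1−f)δ)/sin δ ≈ 0.791, b = sin(fδ)/sin δ ≈ 0.227.
p = a·p₁ + b·p₂ ≈ (0.594, -0.678, -0.433); φ = arcsin(p_z) ≈ -25.68°, λ = atan2(p_y, p_x) ≈ -48.77°.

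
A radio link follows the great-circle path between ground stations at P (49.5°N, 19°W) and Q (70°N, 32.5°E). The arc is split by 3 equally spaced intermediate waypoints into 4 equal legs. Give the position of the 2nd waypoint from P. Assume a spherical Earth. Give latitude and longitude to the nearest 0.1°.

From cos δ = sin φ₁ sin φ₂ + cos φ₁ cos φ₂ cos Δλ, the central angle is δ ≈ 0.549 rad (31.5°).
Interpolate at f = 2/4 with slerp weights a = sin((1−f)δ)/sin δ ≈ 0.519, b = sin(fδ)/sin δ ≈ 0.519.
p = a·p₁ + b·p₂ ≈ (0.469, -0.014, 0.883); φ = arcsin(p_z) ≈ 62.03°, λ = atan2(p_y, p_x) ≈ -1.76°.

≈ (62.0°N, 1.8°W)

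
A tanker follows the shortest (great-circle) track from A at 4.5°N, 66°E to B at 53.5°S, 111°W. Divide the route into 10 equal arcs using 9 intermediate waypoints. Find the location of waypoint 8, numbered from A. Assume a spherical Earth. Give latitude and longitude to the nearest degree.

The haversine formula gives a central angle δ ≈ 2.285 rad (130.9°) between the endpoints.
Interpolate at f = 8/10 with slerp weights a = sin((1−f)δ)/sin δ ≈ 0.584, b = sin(fδ)/sin δ ≈ 1.280.
p = a·p₁ + b·p₂ ≈ (-0.036, -0.179, -0.983); φ = arcsin(p_z) ≈ -79.49°, λ = atan2(p_y, p_x) ≈ -101.38°.

≈ 79°S, 101°W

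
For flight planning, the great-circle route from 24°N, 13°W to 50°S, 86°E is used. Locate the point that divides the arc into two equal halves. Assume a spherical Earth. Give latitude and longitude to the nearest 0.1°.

≈ 19.2°S, 25.0°E

Convert each endpoint to a unit vector on the sphere (x = cos φ cos λ, y = cos φ sin λ, z = sin φ).
The central angle between the endpoints is δ = arccos(p₁·p₂) ≈ 1.986 rad (113.8°).
Interpolate at f = 1/2 with slerp weights a = sin((1−f)δ)/sin δ ≈ 0.915, b = sin(fδ)/sin δ ≈ 0.915.
p = a·p₁ + b·p₂ ≈ (0.856, 0.399, -0.329); φ = arcsin(p_z) ≈ -19.20°, λ = atan2(p_y, p_x) ≈ 24.99°.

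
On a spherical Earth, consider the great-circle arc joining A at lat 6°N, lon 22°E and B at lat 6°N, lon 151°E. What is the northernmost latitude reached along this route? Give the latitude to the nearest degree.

≈ 14°N

The great circle lies in the plane with unit normal n̂ = (p₁ × p₂)/|p₁ × p₂|.
Here n̂_z ≈ +0.971; the vertex latitude is φ_max = arccos|n̂_z| ≈ 13.7°.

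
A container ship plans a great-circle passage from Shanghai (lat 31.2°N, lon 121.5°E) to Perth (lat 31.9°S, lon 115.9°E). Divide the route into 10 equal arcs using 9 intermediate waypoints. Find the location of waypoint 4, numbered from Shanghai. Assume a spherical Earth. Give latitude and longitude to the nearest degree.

Write both endpoints as unit vectors p₁, p₂ with components (cos φ cos λ, cos φ sin λ, sin φ).
The central angle between the endpoints is δ = arccos(p₁·p₂) ≈ 1.105 rad (63.3°).
Interpolate at f = 4/10 with slerp weights a = sin((1−f)δ)/sin δ ≈ 0.689, b = sin(fδ)/sin δ ≈ 0.479.
p = a·p₁ + b·p₂ ≈ (-0.485, 0.868, 0.104); φ = arcsin(p_z) ≈ 5.96°, λ = atan2(p_y, p_x) ≈ 119.21°.

≈ lat 6°N, lon 119°E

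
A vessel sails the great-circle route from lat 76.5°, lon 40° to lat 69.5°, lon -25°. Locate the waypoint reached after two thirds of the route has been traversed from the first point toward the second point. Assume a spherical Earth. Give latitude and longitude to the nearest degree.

≈ lat 74°, lon -10°

Convert each endpoint to a unit vector on the sphere (x = cos φ cos λ, y = cos φ sin λ, z = sin φ).
The central angle between the endpoints is δ = arccos(p₁·p₂) ≈ 0.332 rad (19.0°).
Interpolate at f = 2/3 with slerp weights a = sin((1−f)δ)/sin δ ≈ 0.339, b = sin(fδ)/sin δ ≈ 0.674.
p = a·p₁ + b·p₂ ≈ (0.274, -0.049, 0.960); φ = arcsin(p_z) ≈ 73.82°, λ = atan2(p_y, p_x) ≈ -10.09°.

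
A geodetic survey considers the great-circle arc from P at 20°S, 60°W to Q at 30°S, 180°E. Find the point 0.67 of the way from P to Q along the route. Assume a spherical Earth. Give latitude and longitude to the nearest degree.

From cos δ = sin φ₁ sin φ₂ + cos φ₁ cos φ₂ cos Δλ, the central angle is δ ≈ 1.809 rad (103.6°).
Interpolate at f = 0.67 with slerp weights a = sin((1−f)δ)/sin δ ≈ 0.578, b = sin(fδ)/sin δ ≈ 0.964.
p = a·p₁ + b·p₂ ≈ (-0.563, -0.471, -0.680); φ = arcsin(p_z) ≈ -42.81°, λ = atan2(p_y, p_x) ≈ -140.08°.

≈ 43°S, 140°W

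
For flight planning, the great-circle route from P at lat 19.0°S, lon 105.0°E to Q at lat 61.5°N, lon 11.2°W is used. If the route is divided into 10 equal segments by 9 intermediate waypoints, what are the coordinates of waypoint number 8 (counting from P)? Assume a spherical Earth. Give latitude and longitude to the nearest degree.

Convert each endpoint to a unit vector on the sphere (x = cos φ cos λ, y = cos φ sin λ, z = sin φ).
The central angle between the endpoints is δ = arccos(p₁·p₂) ≈ 2.078 rad (119.0°).
Interpolate at f = 8/10 with slerp weights a = sin((1−f)δ)/sin δ ≈ 0.462, b = sin(fδ)/sin δ ≈ 1.139.
p = a·p₁ + b·p₂ ≈ (0.420, 0.316, 0.851); φ = arcsin(p_z) ≈ 58.28°, λ = atan2(p_y, p_x) ≈ 36.95°.

≈ lat 58°N, lon 37°E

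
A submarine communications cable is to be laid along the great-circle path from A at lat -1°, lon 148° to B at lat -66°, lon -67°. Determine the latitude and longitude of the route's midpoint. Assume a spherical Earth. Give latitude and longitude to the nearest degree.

The haversine formula gives a central angle δ ≈ 1.894 rad (108.5°) between the endpoints.
Interpolate at f = 1/2 with slerp weights a = sin((1−f)δ)/sin δ ≈ 0.856, b = sin(fδ)/sin δ ≈ 0.856.
p = a·p₁ + b·p₂ ≈ (-0.590, 0.133, -0.797); φ = arcsin(p_z) ≈ -52.81°, λ = atan2(p_y, p_x) ≈ 167.29°.

≈ lat -53°, lon 167°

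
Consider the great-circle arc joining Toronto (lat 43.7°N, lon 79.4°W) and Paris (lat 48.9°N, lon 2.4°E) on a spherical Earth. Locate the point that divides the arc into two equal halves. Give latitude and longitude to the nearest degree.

From cos δ = sin φ₁ sin φ₂ + cos φ₁ cos φ₂ cos Δλ, the central angle is δ ≈ 0.942 rad (54.0°).
Interpolate at f = 1/2 with slerp weights a = sin((1−f)δ)/sin δ ≈ 0.561, b = sin(fδ)/sin δ ≈ 0.561.
p = a·p₁ + b·p₂ ≈ (0.443, -0.383, 0.810); φ = arcsin(p_z) ≈ 54.14°, λ = atan2(p_y, p_x) ≈ -40.86°.

≈ lat 54°N, lon 41°W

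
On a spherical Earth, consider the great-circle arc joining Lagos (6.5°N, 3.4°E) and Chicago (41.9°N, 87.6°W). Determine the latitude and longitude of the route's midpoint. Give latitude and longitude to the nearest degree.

≈ 32°N, 34°W

Write both endpoints as unit vectors p₁, p₂ with components (cos φ cos λ, cos φ sin λ, sin φ).
The central angle between the endpoints is δ = arccos(p₁·p₂) ≈ 1.508 rad (86.4°).
Interpolate at f = 1/2 with slerp weights a = sin((1−f)δ)/sin δ ≈ 0.686, b = sin(fδ)/sin δ ≈ 0.686.
p = a·p₁ + b·p₂ ≈ (0.702, -0.470, 0.536); φ = arcsin(p_z) ≈ 32.39°, λ = atan2(p_y, p_x) ≈ -33.80°.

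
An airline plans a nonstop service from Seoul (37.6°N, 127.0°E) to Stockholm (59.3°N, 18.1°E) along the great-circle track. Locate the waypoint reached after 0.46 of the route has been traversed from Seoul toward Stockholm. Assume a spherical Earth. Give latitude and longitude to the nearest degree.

The haversine formula gives a central angle δ ≈ 1.166 rad (66.8°) between the endpoints.
Interpolate at f = 0.46 with slerp weights a = sin((1−f)δ)/sin δ ≈ 0.641, b = sin(fδ)/sin δ ≈ 0.556.
p = a·p₁ + b·p₂ ≈ (-0.036, 0.494, 0.869); φ = arcsin(p_z) ≈ 60.34°, λ = atan2(p_y, p_x) ≈ 94.13°.

≈ (60°N, 94°E)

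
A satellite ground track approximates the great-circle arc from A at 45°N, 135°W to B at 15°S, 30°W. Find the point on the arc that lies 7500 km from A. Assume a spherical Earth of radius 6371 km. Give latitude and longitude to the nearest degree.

The haversine formula gives a central angle δ ≈ 1.939 rad (111.1°) between the endpoints. The total great-circle distance is δ·R ≈ 1.939 × 6371 ≈ 12352 km, so the target fraction is f = 7500/12352 ≈ 0.607.
Interpolate at f ≈ 0.607 with slerp weights a = sin((1−f)δ)/sin δ ≈ 0.740, b = sin(fδ)/sin δ ≈ 0.990.
p = a·p₁ + b·p₂ ≈ (0.458, -0.848, 0.267); φ = arcsin(p_z) ≈ 15.47°, λ = atan2(p_y, p_x) ≈ -61.61°.

≈ 15°N, 62°W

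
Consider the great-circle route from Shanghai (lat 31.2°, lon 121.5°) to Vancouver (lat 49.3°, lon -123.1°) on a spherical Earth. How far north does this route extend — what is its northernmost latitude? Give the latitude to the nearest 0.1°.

≈ 59.3°

The great circle lies in the plane with unit normal n̂ = (p₁ × p₂)/|p₁ × p₂|.
Here n̂_z ≈ +0.510; the vertex latitude is φ_max = arccos|n̂_z| ≈ 59.3°.
Check via Clairaut: cos φ_max = |cos φ₁| · sin C = cos(31.2°)·sin(36.6°) ≈ 0.510, again giving ≈ 59.3°.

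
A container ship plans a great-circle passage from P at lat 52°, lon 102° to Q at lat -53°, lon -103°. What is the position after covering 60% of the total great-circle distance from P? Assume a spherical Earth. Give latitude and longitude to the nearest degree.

From cos δ = sin φ₁ sin φ₂ + cos φ₁ cos φ₂ cos Δλ, the central angle is δ ≈ 2.877 rad (164.8°).
Interpolate at f = 0.60 with slerp weights a = sin((1−f)δ)/sin δ ≈ 3.488, b = sin(fδ)/sin δ ≈ 3.774.
p = a·p₁ + b·p₂ ≈ (-0.957, -0.113, -0.266); φ = arcsin(p_z) ≈ -15.41°, λ = atan2(p_y, p_x) ≈ -173.29°.

≈ lat -15°, lon -173°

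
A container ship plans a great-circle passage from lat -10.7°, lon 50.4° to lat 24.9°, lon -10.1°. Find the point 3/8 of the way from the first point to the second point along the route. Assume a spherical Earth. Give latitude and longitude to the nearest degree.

≈ lat 3°, lon 29°

The haversine formula gives a central angle δ ≈ 1.202 rad (68.9°) between the endpoints.
Interpolate at f = 3/8 with slerp weights a = sin((1−f)δ)/sin δ ≈ 0.732, b = sin(fδ)/sin δ ≈ 0.467.
p = a·p₁ + b·p₂ ≈ (0.875, 0.480, 0.061); φ = arcsin(p_z) ≈ 3.48°, λ = atan2(p_y, p_x) ≈ 28.72°.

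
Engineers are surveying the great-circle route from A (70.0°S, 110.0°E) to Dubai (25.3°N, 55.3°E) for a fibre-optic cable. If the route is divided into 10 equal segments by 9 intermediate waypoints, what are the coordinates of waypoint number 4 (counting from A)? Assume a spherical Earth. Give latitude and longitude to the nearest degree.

Convert each endpoint to a unit vector on the sphere (x = cos φ cos λ, y = cos φ sin λ, z = sin φ).
The central angle between the endpoints is δ = arccos(p₁·p₂) ≈ 1.796 rad (102.9°).
Interpolate at f = 4/10 with slerp weights a = sin((1−f)δ)/sin δ ≈ 0.903, b = sin(fδ)/sin δ ≈ 0.675.
p = a·p₁ + b·p₂ ≈ (0.242, 0.792, -0.560); φ = arcsin(p_z) ≈ -34.09°, λ = atan2(p_y, p_x) ≈ 73.03°.

≈ (34°S, 73°E)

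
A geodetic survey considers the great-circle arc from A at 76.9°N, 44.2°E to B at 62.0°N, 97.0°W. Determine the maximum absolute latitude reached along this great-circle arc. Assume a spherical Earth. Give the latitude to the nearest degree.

The great circle lies in the plane with unit normal n̂ = (p₁ × p₂)/|p₁ × p₂|.
Here n̂_z ≈ -0.106; the vertex latitude is φ_max = arccos|n̂_z| ≈ 83.9°.

≈ 84°N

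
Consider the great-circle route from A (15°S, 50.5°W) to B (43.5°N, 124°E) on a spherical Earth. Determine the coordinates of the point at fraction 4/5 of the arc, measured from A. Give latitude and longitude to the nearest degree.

Convert each endpoint to a unit vector on the sphere (x = cos φ cos λ, y = cos φ sin λ, z = sin φ).
The central angle between the endpoints is δ = arccos(p₁·p₂) ≈ 2.637 rad (151.1°).
Interpolate at f = 4/5 with slerp weights a = sin((1−f)δ)/sin δ ≈ 1.042, b = sin(fδ)/sin δ ≈ 1.776.
p = a·p₁ + b·p₂ ≈ (-0.080, 0.292, 0.953); φ = arcsin(p_z) ≈ 72.39°, λ = atan2(p_y, p_x) ≈ 105.40°.

≈ (72°N, 105°E)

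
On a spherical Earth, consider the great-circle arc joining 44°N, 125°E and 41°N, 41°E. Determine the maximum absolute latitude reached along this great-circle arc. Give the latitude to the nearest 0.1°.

≈ 51.0°N

The great circle lies in the plane with unit normal n̂ = (p₁ × p₂)/|p₁ × p₂|.
Here n̂_z ≈ -0.629; the vertex latitude is φ_max = arccos|n̂_z| ≈ 51.0°.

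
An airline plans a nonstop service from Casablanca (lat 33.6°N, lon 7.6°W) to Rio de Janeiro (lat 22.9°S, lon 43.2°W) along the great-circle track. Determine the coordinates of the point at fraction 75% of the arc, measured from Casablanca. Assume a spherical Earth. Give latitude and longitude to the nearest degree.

The haversine formula gives a central angle δ ≈ 1.150 rad (65.9°) between the endpoints.
Interpolate at f = 0.75 with slerp weights a = sin((1−f)δ)/sin δ ≈ 0.311, b = sin(fδ)/sin δ ≈ 0.832.
p = a·p₁ + b·p₂ ≈ (0.815, -0.559, -0.152); φ = arcsin(p_z) ≈ -8.73°, λ = atan2(p_y, p_x) ≈ -34.43°.

≈ lat 9°S, lon 34°W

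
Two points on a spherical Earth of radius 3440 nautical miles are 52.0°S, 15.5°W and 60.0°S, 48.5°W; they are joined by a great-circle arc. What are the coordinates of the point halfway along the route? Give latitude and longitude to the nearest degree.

The haversine formula gives a central angle δ ≈ 0.346 rad (19.8°) between the endpoints.
Interpolate at f = 1/2 with slerp weights a = sin((1−f)δ)/sin δ ≈ 0.508, b = sin(fδ)/sin δ ≈ 0.508.
p = a·p₁ + b·p₂ ≈ (0.469, -0.274, -0.840); φ = arcsin(p_z) ≈ -57.10°, λ = atan2(p_y, p_x) ≈ -30.24°.

≈ 57°S, 30°W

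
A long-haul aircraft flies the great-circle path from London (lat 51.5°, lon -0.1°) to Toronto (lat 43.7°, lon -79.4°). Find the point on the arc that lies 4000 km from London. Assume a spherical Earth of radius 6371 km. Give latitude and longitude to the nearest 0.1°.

Convert each endpoint to a unit vector on the sphere (x = cos φ cos λ, y = cos φ sin λ, z = sin φ).
The central angle between the endpoints is δ = arccos(p₁·p₂) ≈ 0.897 rad (51.4°). The total great-circle distance is δ·R ≈ 0.897 × 6371 ≈ 5712 km, so the target fraction is f = 4000/5712 ≈ 0.700.
Interpolate at f ≈ 0.700 with slerp weights a = sin((1−f)δ)/sin δ ≈ 0.340, b = sin(fδ)/sin δ ≈ 0.752.
p = a·p₁ + b·p₂ ≈ (0.312, -0.535, 0.785); φ = arcsin(p_z) ≈ 51.77°, λ = atan2(p_y, p_x) ≈ -59.77°.

≈ lat 51.8°, lon -59.8°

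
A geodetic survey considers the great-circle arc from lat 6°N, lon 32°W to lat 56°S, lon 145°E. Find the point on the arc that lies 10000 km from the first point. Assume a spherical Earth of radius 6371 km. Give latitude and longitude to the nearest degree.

≈ lat 84°S, lon 12°W

From cos δ = sin φ₁ sin φ₂ + cos φ₁ cos φ₂ cos Δλ, the central angle is δ ≈ 2.268 rad (129.9°). The total great-circle distance is δ·R ≈ 2.268 × 6371 ≈ 14449 km, so the target fraction is f = 10000/14449 ≈ 0.692.
Interpolate at f ≈ 0.692 with slerp weights a = sin((1−f)δ)/sin δ ≈ 0.839, b = sin(fδ)/sin δ ≈ 1.304.
p = a·p₁ + b·p₂ ≈ (0.110, -0.024, -0.994); φ = arcsin(p_z) ≈ -83.55°, λ = atan2(p_y, p_x) ≈ -12.13°.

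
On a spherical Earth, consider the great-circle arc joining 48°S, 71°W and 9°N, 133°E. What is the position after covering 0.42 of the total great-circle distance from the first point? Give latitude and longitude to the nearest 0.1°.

≈ 59.5°S, 177.7°W

Convert each endpoint to a unit vector on the sphere (x = cos φ cos λ, y = cos φ sin λ, z = sin φ).
The central angle between the endpoints is δ = arccos(p₁·p₂) ≈ 2.375 rad (136.1°).
Interpolate at f = 0.42 with slerp weights a = sin((1−f)δ)/sin δ ≈ 1.414, b = sin(fδ)/sin δ ≈ 1.210.
p = a·p₁ + b·p₂ ≈ (-0.507, -0.020, -0.862); φ = arcsin(p_z) ≈ -59.49°, λ = atan2(p_y, p_x) ≈ -177.71°.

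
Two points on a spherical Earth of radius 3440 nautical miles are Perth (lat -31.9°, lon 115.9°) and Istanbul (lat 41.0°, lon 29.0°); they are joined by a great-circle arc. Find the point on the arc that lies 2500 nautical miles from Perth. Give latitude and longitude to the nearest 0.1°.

Write both endpoints as unit vectors p₁, p₂ with components (cos φ cos λ, cos φ sin λ, sin φ).
The central angle between the endpoints is δ = arccos(p₁·p₂) ≈ 1.888 rad (108.2°). The total great-circle distance is δ·R ≈ 1.888 × 3440 ≈ 6495 nmi, so the target fraction is f = 2500/6495 ≈ 0.385.
Interpolate at f ≈ 0.385 with slerp weights a = sin((1−f)δ)/sin δ ≈ 0.966, b = sin(fδ)/sin δ ≈ 0.699.
p = a·p₁ + b·p₂ ≈ (0.104, 0.993, -0.051); φ = arcsin(p_z) ≈ -2.95°, λ = atan2(p_y, p_x) ≈ 84.05°.

≈ lat -2.9°, lon 84.0°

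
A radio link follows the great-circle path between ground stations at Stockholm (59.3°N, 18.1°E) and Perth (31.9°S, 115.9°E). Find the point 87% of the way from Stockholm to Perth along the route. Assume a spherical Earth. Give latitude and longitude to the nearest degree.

≈ (19°S, 106°E)

Write both endpoints as unit vectors p₁, p₂ with components (cos φ cos λ, cos φ sin λ, sin φ).
The central angle between the endpoints is δ = arccos(p₁·p₂) ≈ 2.110 rad (120.9°).
Interpolate at f = 0.87 with slerp weights a = sin((1−f)δ)/sin δ ≈ 0.316, b = sin(fδ)/sin δ ≈ 1.125.
p = a·p₁ + b·p₂ ≈ (-0.264, 0.909, -0.323); φ = arcsin(p_z) ≈ -18.84°, λ = atan2(p_y, p_x) ≈ 106.19°.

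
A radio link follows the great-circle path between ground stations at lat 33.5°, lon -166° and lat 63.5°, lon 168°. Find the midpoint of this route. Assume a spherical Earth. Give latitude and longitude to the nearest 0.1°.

≈ lat 49.2°, lon -175.0°

Convert each endpoint to a unit vector on the sphere (x = cos φ cos λ, y = cos φ sin λ, z = sin φ).
The central angle between the endpoints is δ = arccos(p₁·p₂) ≈ 0.595 rad (34.1°).
Interpolate at f = 1/2 with slerp weights a = sin((1−f)δ)/sin δ ≈ 0.523, b = sin(fδ)/sin δ ≈ 0.523.
p = a·p₁ + b·p₂ ≈ (-0.651, -0.057, 0.757); φ = arcsin(p_z) ≈ 49.17°, λ = atan2(p_y, p_x) ≈ -175.00°.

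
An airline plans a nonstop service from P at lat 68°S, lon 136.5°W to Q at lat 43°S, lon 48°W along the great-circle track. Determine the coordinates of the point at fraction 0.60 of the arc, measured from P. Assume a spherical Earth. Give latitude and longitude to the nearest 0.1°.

Write both endpoints as unit vectors p₁, p₂ with components (cos φ cos λ, cos φ sin λ, sin φ).
The central angle between the endpoints is δ = arccos(p₁·p₂) ≈ 0.877 rad (50.2°).
Interpolate at f = 0.60 with slerp weights a = sin((1−f)δ)/sin δ ≈ 0.447, b = sin(fδ)/sin δ ≈ 0.653.
p = a·p₁ + b·p₂ ≈ (0.198, -0.470, -0.860); φ = arcsin(p_z) ≈ -59.31°, λ = atan2(p_y, p_x) ≈ -67.14°.

≈ lat 59.3°S, lon 67.1°W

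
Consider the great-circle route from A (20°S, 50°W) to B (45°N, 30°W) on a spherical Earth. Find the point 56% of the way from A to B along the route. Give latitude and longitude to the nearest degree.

≈ (17°N, 40°W)

From cos δ = sin φ₁ sin φ₂ + cos φ₁ cos φ₂ cos Δλ, the central angle is δ ≈ 1.178 rad (67.5°).
Interpolate at f = 0.56 with slerp weights a = sin((1−f)δ)/sin δ ≈ 0.536, b = sin(fδ)/sin δ ≈ 0.663.
p = a·p₁ + b·p₂ ≈ (0.730, -0.621, 0.286); φ = arcsin(p_z) ≈ 16.60°, λ = atan2(p_y, p_x) ≈ -40.36°.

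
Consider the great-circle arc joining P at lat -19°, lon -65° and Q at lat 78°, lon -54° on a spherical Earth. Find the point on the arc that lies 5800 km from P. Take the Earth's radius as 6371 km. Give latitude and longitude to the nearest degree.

≈ lat 33°, lon -63°

Convert each endpoint to a unit vector on the sphere (x = cos φ cos λ, y = cos φ sin λ, z = sin φ).
The central angle between the endpoints is δ = arccos(p₁·p₂) ≈ 1.697 rad (97.2°). The total great-circle distance is δ·R ≈ 1.697 × 6371 ≈ 10809 km, so the target fraction is f = 5800/10809 ≈ 0.537.
Interpolate at f ≈ 0.537 with slerp weights a = sin((1−f)δ)/sin δ ≈ 0.713, b = sin(fδ)/sin δ ≈ 0.796.
p = a·p₁ + b·p₂ ≈ (0.382, -0.745, 0.546); φ = arcsin(p_z) ≈ 33.12°, λ = atan2(p_y, p_x) ≈ -62.84°.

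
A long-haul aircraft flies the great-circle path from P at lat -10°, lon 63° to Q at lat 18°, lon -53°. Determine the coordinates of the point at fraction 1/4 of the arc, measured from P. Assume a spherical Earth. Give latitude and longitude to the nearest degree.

Convert each endpoint to a unit vector on the sphere (x = cos φ cos λ, y = cos φ sin λ, z = sin φ).
The central angle between the endpoints is δ = arccos(p₁·p₂) ≈ 2.054 rad (117.7°).
Interpolate at f = 1/4 with slerp weights a = sin((1−f)δ)/sin δ ≈ 1.129, b = sin(fδ)/sin δ ≈ 0.555.
p = a·p₁ + b·p₂ ≈ (0.822, 0.569, -0.025); φ = arcsin(p_z) ≈ -1.41°, λ = atan2(p_y, p_x) ≈ 34.70°.

≈ lat -1°, lon 35°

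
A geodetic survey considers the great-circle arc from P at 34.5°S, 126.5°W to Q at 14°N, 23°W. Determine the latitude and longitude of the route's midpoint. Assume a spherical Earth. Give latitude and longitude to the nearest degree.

≈ 16°S, 69°W

From cos δ = sin φ₁ sin φ₂ + cos φ₁ cos φ₂ cos Δλ, the central angle is δ ≈ 1.900 rad (108.9°).
Interpolate at f = 1/2 with slerp weights a = sin((1−f)δ)/sin δ ≈ 0.860, b = sin(fδ)/sin δ ≈ 0.860.
p = a·p₁ + b·p₂ ≈ (0.346, -0.896, -0.279); φ = arcsin(p_z) ≈ -16.20°, λ = atan2(p_y, p_x) ≈ -68.85°.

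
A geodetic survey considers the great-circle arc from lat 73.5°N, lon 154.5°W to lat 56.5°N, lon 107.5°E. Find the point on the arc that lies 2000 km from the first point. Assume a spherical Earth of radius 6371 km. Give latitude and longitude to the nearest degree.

Convert each endpoint to a unit vector on the sphere (x = cos φ cos λ, y = cos φ sin λ, z = sin φ).
The central angle between the endpoints is δ = arccos(p₁·p₂) ≈ 0.680 rad (38.9°). The total great-circle distance is δ·R ≈ 0.680 × 6371 ≈ 4331 km, so the target fraction is f = 2000/4331 ≈ 0.462.
Interpolate at f ≈ 0.462 with slerp weights a = sin((1−f)δ)/sin δ ≈ 0.569, b = sin(fδ)/sin δ ≈ 0.491.
p = a·p₁ + b·p₂ ≈ (-0.227, 0.189, 0.955); φ = arcsin(p_z) ≈ 72.80°, λ = atan2(p_y, p_x) ≈ 140.27°.

≈ lat 73°N, lon 140°E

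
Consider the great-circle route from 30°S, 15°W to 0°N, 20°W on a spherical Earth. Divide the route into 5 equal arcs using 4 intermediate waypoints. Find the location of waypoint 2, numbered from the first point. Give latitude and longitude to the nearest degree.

Write both endpoints as unit vectors p₁, p₂ with components (cos φ cos λ, cos φ sin λ, sin φ).
The central angle between the endpoints is δ = arccos(p₁·p₂) ≈ 0.530 rad (30.4°).
Interpolate at f = 2/5 with slerp weights a = sin((1−f)δ)/sin δ ≈ 0.619, b = sin(fδ)/sin δ ≈ 0.416.
p = a·p₁ + b·p₂ ≈ (0.909, -0.281, -0.309); φ = arcsin(p_z) ≈ -18.01°, λ = atan2(p_y, p_x) ≈ -17.19°.

≈ 18°S, 17°W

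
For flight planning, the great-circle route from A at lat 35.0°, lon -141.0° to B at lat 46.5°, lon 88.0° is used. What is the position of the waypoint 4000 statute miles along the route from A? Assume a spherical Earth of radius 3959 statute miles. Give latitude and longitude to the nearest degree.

The haversine formula gives a central angle δ ≈ 1.525 rad (87.4°) between the endpoints. The total great-circle distance is δ·R ≈ 1.525 × 3959 ≈ 6036 mi, so the target fraction is f = 4000/6036 ≈ 0.663.
Interpolate at f ≈ 0.663 with slerp weights a = sin((1−f)δ)/sin δ ≈ 0.492, b = sin(fδ)/sin δ ≈ 0.848.
p = a·p₁ + b·p₂ ≈ (-0.293, 0.329, 0.898); φ = arcsin(p_z) ≈ 63.83°, λ = atan2(p_y, p_x) ≈ 131.66°.

≈ lat 64°, lon 132°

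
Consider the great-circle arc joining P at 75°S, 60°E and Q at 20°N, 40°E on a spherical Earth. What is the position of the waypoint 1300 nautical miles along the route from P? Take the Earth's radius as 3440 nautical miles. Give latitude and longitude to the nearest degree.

The haversine formula gives a central angle δ ≈ 1.673 rad (95.8°) between the endpoints. The total great-circle distance is δ·R ≈ 1.673 × 3440 ≈ 5754 nmi, so the target fraction is f = 1300/5754 ≈ 0.226.
Interpolate at f ≈ 0.226 with slerp weights a = sin((1−f)δ)/sin δ ≈ 0.967, b = sin(fδ)/sin δ ≈ 0.371.
p = a·p₁ + b·p₂ ≈ (0.392, 0.441, -0.807); φ = arcsin(p_z) ≈ -53.84°, λ = atan2(p_y, p_x) ≈ 48.34°.

≈ 54°S, 48°E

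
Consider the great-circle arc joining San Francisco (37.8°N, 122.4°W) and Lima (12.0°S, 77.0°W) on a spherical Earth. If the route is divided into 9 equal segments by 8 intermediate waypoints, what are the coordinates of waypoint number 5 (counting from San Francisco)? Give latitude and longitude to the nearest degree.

Convert each endpoint to a unit vector on the sphere (x = cos φ cos λ, y = cos φ sin λ, z = sin φ).
The central angle between the endpoints is δ = arccos(p₁·p₂) ≈ 1.143 rad (65.5°).
Interpolate at f = 5/9 with slerp weights a = sin((1−f)δ)/sin δ ≈ 0.535, b = sin(fδ)/sin δ ≈ 0.652.
p = a·p₁ + b·p₂ ≈ (-0.083, -0.978, 0.192); φ = arcsin(p_z) ≈ 11.07°, λ = atan2(p_y, p_x) ≈ -94.84°.

≈ 11°N, 95°W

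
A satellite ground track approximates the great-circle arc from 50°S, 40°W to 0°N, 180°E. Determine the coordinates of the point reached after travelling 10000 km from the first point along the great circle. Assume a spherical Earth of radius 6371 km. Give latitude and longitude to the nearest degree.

Convert each endpoint to a unit vector on the sphere (x = cos φ cos λ, y = cos φ sin λ, z = sin φ).
The central angle between the endpoints is δ = arccos(p₁·p₂) ≈ 2.086 rad (119.5°). The total great-circle distance is δ·R ≈ 2.086 × 6371 ≈ 13288 km, so the target fraction is f = 10000/13288 ≈ 0.753.
Interpolate at f ≈ 0.753 with slerp weights a = sin((1−f)δ)/sin δ ≈ 0.567, b = sin(fδ)/sin δ ≈ 1.149.
p = a·p₁ + b·p₂ ≈ (-0.870, -0.234, -0.434); φ = arcsin(p_z) ≈ -25.74°, λ = atan2(p_y, p_x) ≈ -164.93°.

≈ 26°S, 165°W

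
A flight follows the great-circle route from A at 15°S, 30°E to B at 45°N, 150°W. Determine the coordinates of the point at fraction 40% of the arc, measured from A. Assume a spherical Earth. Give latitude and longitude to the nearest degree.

≈ 45°N, 30°E

The haversine formula gives a central angle δ ≈ 2.618 rad (150.0°) between the endpoints.
Interpolate at f = 0.40 with slerp weights a = sin((1−f)δ)/sin δ ≈ 2.000, b = sin(fδ)/sin δ ≈ 1.732.
p = a·p₁ + b·p₂ ≈ (0.612, 0.354, 0.707); φ = arcsin(p_z) ≈ 45.00°, λ = atan2(p_y, p_x) ≈ 30.00°.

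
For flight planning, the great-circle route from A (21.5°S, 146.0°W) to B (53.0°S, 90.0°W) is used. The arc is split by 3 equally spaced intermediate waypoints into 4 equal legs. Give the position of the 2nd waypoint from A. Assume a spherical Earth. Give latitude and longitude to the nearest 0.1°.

≈ (40.6°S, 124.5°W)

Write both endpoints as unit vectors p₁, p₂ with components (cos φ cos λ, cos φ sin λ, sin φ).
The central angle between the endpoints is δ = arccos(p₁·p₂) ≈ 0.920 rad (52.7°).
Interpolate at f = 2/4 with slerp weights a = sin((1−f)δ)/sin δ ≈ 0.558, b = sin(fδ)/sin δ ≈ 0.558.
p = a·p₁ + b·p₂ ≈ (-0.430, -0.626, -0.650); φ = arcsin(p_z) ≈ -40.55°, λ = atan2(p_y, p_x) ≈ -124.51°.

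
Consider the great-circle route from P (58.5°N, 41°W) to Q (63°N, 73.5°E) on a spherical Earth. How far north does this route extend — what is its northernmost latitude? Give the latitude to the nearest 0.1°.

The great circle lies in the plane with unit normal n̂ = (p₁ × p₂)/|p₁ × p₂|.
Here n̂_z ≈ +0.288; the vertex latitude is φ_max = arccos|n̂_z| ≈ 73.3°.
Check via Clairaut: cos φ_max = |cos φ₁| · sin C = cos(58.5°)·sin(33.4°) ≈ 0.288, again giving ≈ 73.3°.

≈ 73.3°N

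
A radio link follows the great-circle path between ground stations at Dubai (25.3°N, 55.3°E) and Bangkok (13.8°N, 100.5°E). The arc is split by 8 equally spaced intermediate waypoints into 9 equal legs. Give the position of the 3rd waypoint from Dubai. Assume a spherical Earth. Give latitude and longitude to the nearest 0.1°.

≈ 22.8°N, 71.1°E

Write both endpoints as unit vectors p₁, p₂ with components (cos φ cos λ, cos φ sin λ, sin φ).
The central angle between the endpoints is δ = arccos(p₁·p₂) ≈ 0.766 rad (43.9°).
Interpolate at f = 3/9 with slerp weights a = sin((1−f)δ)/sin δ ≈ 0.705, b = sin(fδ)/sin δ ≈ 0.364.
p = a·p₁ + b·p₂ ≈ (0.298, 0.872, 0.388); φ = arcsin(p_z) ≈ 22.84°, λ = atan2(p_y, p_x) ≈ 71.11°.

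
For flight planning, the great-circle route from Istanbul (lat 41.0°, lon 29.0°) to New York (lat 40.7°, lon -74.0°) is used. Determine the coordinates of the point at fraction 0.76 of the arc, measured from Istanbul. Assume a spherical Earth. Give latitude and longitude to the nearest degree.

Convert each endpoint to a unit vector on the sphere (x = cos φ cos λ, y = cos φ sin λ, z = sin φ).
The central angle between the endpoints is δ = arccos(p₁·p₂) ≈ 1.267 rad (72.6°).
Interpolate at f = 0.76 with slerp weights a = sin((1−f)δ)/sin δ ≈ 0.314, b = sin(fδ)/sin δ ≈ 0.860.
p = a·p₁ + b·p₂ ≈ (0.387, -0.512, 0.767); φ = arcsin(p_z) ≈ 50.07°, λ = atan2(p_y, p_x) ≈ -52.93°.

≈ lat 50°, lon -53°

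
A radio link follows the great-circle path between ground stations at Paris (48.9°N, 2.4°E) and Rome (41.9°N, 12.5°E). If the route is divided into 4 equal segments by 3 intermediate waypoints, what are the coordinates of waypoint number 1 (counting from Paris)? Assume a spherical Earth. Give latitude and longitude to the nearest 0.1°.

The haversine formula gives a central angle δ ≈ 0.174 rad (9.9°) between the endpoints.
Interpolate at f = 1/4 with slerp weights a = sin((1−f)δ)/sin δ ≈ 0.752, b = sin(fδ)/sin δ ≈ 0.251.
p = a·p₁ + b·p₂ ≈ (0.676, 0.061, 0.734); φ = arcsin(p_z) ≈ 47.24°, λ = atan2(p_y, p_x) ≈ 5.17°.

≈ 47.2°N, 5.2°E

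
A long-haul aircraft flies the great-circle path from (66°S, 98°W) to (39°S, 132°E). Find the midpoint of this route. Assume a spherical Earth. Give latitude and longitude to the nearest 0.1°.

≈ (68.7°S, 163.1°E)

Write both endpoints as unit vectors p₁, p₂ with components (cos φ cos λ, cos φ sin λ, sin φ).
The central angle between the endpoints is δ = arccos(p₁·p₂) ≈ 1.190 rad (68.2°).
Interpolate at f = 1/2 with slerp weights a = sin((1−f)δ)/sin δ ≈ 0.604, b = sin(fδ)/sin δ ≈ 0.604.
p = a·p₁ + b·p₂ ≈ (-0.348, 0.106, -0.931); φ = arcsin(p_z) ≈ -68.67°, λ = atan2(p_y, p_x) ≈ 163.14°.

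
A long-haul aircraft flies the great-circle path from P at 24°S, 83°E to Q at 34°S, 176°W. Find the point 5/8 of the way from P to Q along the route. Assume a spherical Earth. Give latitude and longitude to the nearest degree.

From cos δ = sin φ₁ sin φ₂ + cos φ₁ cos φ₂ cos Δλ, the central angle is δ ≈ 1.488 rad (85.2°).
Interpolate at f = 5/8 with slerp weights a = sin((1−f)δ)/sin δ ≈ 0.531, b = sin(fδ)/sin δ ≈ 0.804.
p = a·p₁ + b·p₂ ≈ (-0.606, 0.435, -0.666); φ = arcsin(p_z) ≈ -41.75°, λ = atan2(p_y, p_x) ≈ 144.32°.

≈ 42°S, 144°E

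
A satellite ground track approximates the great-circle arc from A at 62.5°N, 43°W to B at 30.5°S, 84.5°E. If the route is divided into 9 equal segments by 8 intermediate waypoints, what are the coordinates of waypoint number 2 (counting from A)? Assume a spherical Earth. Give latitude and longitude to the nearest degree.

Write both endpoints as unit vectors p₁, p₂ with components (cos φ cos λ, cos φ sin λ, sin φ).
The central angle between the endpoints is δ = arccos(p₁·p₂) ≈ 2.336 rad (133.8°).
Interpolate at f = 2/9 with slerp weights a = sin((1−f)δ)/sin δ ≈ 1.344, b = sin(fδ)/sin δ ≈ 0.687.
p = a·p₁ + b·p₂ ≈ (0.511, 0.166, 0.843); φ = arcsin(p_z) ≈ 57.51°, λ = atan2(p_y, p_x) ≈ 18.03°.

≈ 58°N, 18°E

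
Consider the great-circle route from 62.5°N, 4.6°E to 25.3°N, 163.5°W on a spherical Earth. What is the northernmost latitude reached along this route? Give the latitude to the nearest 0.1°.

≈ 85.1°N

The great circle lies in the plane with unit normal n̂ = (p₁ × p₂)/|p₁ × p₂|.
Here n̂_z ≈ -0.086; the vertex latitude is φ_max = arccos|n̂_z| ≈ 85.1°.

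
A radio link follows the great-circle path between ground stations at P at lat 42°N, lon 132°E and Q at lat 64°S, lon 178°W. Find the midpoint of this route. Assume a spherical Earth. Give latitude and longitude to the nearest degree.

≈ lat 12°S, lon 150°E

Write both endpoints as unit vectors p₁, p₂ with components (cos φ cos λ, cos φ sin λ, sin φ).
The central angle between the endpoints is δ = arccos(p₁·p₂) ≈ 1.974 rad (113.1°).
Interpolate at f = 1/2 with slerp weights a = sin((1−f)δ)/sin δ ≈ 0.907, b = sin(fδ)/sin δ ≈ 0.907.
p = a·p₁ + b·p₂ ≈ (-0.848, 0.487, -0.208); φ = arcsin(p_z) ≈ -12.02°, λ = atan2(p_y, p_x) ≈ 150.14°.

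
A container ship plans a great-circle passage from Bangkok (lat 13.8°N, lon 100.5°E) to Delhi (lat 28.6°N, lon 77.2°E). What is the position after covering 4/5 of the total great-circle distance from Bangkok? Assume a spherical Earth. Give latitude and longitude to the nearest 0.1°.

The haversine formula gives a central angle δ ≈ 0.457 rad (26.2°) between the endpoints.
Interpolate at f = 4/5 with slerp weights a = sin((1−f)δ)/sin δ ≈ 0.207, b = sin(fδ)/sin δ ≈ 0.810.
p = a·p₁ + b·p₂ ≈ (0.121, 0.891, 0.437); φ = arcsin(p_z) ≈ 25.92°, λ = atan2(p_y, p_x) ≈ 82.27°.

≈ lat 25.9°N, lon 82.3°E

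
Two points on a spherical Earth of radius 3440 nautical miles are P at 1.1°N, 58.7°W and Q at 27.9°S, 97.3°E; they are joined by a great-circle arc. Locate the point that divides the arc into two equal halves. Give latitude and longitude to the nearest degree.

From cos δ = sin φ₁ sin φ₂ + cos φ₁ cos φ₂ cos Δλ, the central angle is δ ≈ 2.526 rad (144.7°).
Interpolate at f = 1/2 with slerp weights a = sin((1−f)δ)/sin δ ≈ 1.649, b = sin(fδ)/sin δ ≈ 1.649.
p = a·p₁ + b·p₂ ≈ (0.671, 0.037, -0.740); φ = arcsin(p_z) ≈ -47.74°, λ = atan2(p_y, p_x) ≈ 3.14°.

≈ 48°S, 3°E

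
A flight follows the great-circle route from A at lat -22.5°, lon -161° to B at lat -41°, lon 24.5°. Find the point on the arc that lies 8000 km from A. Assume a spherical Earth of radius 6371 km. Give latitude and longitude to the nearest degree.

From cos δ = sin φ₁ sin φ₂ + cos φ₁ cos φ₂ cos Δλ, the central angle is δ ≈ 2.030 rad (116.3°). The total great-circle distance is δ·R ≈ 2.030 × 6371 ≈ 12931 km, so the target fraction is f = 8000/12931 ≈ 0.619.
Interpolate at f ≈ 0.619 with slerp weights a = sin((1−f)δ)/sin δ ≈ 0.780, b = sin(fδ)/sin δ ≈ 1.060.
p = a·p₁ + b·p₂ ≈ (0.047, 0.097, -0.994); φ = arcsin(p_z) ≈ -83.79°, λ = atan2(p_y, p_x) ≈ 64.14°.

≈ lat -84°, lon 64°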